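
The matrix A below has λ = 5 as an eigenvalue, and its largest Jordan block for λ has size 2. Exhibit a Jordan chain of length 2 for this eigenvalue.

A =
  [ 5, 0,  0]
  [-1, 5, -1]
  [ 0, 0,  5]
A Jordan chain for λ = 5 of length 2:
v_1 = (0, -1, 0)ᵀ
v_2 = (1, 0, 0)ᵀ

Let N = A − (5)·I. We want v_2 with N^2 v_2 = 0 but N^1 v_2 ≠ 0; then v_{j-1} := N · v_j for j = 2, …, 2.

Pick v_2 = (1, 0, 0)ᵀ.
Then v_1 = N · v_2 = (0, -1, 0)ᵀ.

Sanity check: (A − (5)·I) v_1 = (0, 0, 0)ᵀ = 0. ✓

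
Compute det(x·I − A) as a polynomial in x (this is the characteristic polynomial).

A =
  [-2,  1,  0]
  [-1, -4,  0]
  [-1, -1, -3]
x^3 + 9*x^2 + 27*x + 27

Expanding det(x·I − A) (e.g. by cofactor expansion or by noting that A is similar to its Jordan form J, which has the same characteristic polynomial as A) gives
  χ_A(x) = x^3 + 9*x^2 + 27*x + 27
which factors as (x + 3)^3. The eigenvalues (with algebraic multiplicities) are λ = -3 with multiplicity 3.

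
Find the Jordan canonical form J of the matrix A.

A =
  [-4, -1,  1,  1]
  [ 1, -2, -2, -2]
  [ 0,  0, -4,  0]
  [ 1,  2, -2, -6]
J_3(-4) ⊕ J_1(-4)

The characteristic polynomial is
  det(x·I − A) = x^4 + 16*x^3 + 96*x^2 + 256*x + 256 = (x + 4)^4

Eigenvalues and multiplicities (the geometric multiplicity of λ is n − rank(A − λI), which equals the number of Jordan blocks for λ):
  λ = -4: algebraic multiplicity = 4, geometric multiplicity = 2

Determining the block sizes for each eigenvalue:
  λ = -4: with am = 4 and gm = 2, the partition is not yet determined (e.g. several partitions of 4 into 2 parts exist). Let N = A − (-4)·I. Computing rank(N^1) = 2, rank(N^2) = 1, rank(N^3) = 0; the number of blocks of size ≥ j is rank(N^{j−1}) − rank(N^j), giving [2, 1, 1]. So we have 1 block(s) of size 3, 1 block(s) of size 1 → block sizes [3, 1]

Assembling the blocks gives a Jordan form
J =
  [-4,  1,  0,  0]
  [ 0, -4,  1,  0]
  [ 0,  0, -4,  0]
  [ 0,  0,  0, -4]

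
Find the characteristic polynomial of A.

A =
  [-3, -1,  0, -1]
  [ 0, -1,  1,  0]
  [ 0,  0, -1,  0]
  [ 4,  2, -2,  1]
x^4 + 4*x^3 + 6*x^2 + 4*x + 1

Expanding det(x·I − A) (e.g. by cofactor expansion or by noting that A is similar to its Jordan form J, which has the same characteristic polynomial as A) gives
  χ_A(x) = x^4 + 4*x^3 + 6*x^2 + 4*x + 1
which factors as (x + 1)^4. The eigenvalues (with algebraic multiplicities) are λ = -1 with multiplicity 4.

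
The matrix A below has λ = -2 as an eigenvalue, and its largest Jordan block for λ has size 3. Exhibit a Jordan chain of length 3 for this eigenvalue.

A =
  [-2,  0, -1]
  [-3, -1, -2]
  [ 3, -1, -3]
A Jordan chain for λ = -2 of length 3:
v_1 = (-3, -9, 0)ᵀ
v_2 = (0, -3, 3)ᵀ
v_3 = (1, 0, 0)ᵀ

Let N = A − (-2)·I. We want v_3 with N^3 v_3 = 0 but N^2 v_3 ≠ 0; then v_{j-1} := N · v_j for j = 3, …, 2.

Pick v_3 = (1, 0, 0)ᵀ.
Then v_2 = N · v_3 = (0, -3, 3)ᵀ.
Then v_1 = N · v_2 = (-3, -9, 0)ᵀ.

Sanity check: (A − (-2)·I) v_1 = (0, 0, 0)ᵀ = 0. ✓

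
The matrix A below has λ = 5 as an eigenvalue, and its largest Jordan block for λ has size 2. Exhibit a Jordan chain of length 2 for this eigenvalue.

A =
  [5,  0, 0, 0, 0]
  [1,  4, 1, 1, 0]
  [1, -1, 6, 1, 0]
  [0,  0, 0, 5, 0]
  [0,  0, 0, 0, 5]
A Jordan chain for λ = 5 of length 2:
v_1 = (0, 1, 1, 0, 0)ᵀ
v_2 = (1, 0, 0, 0, 0)ᵀ

Let N = A − (5)·I. We want v_2 with N^2 v_2 = 0 but N^1 v_2 ≠ 0; then v_{j-1} := N · v_j for j = 2, …, 2.

Pick v_2 = (1, 0, 0, 0, 0)ᵀ.
Then v_1 = N · v_2 = (0, 1, 1, 0, 0)ᵀ.

Sanity check: (A − (5)·I) v_1 = (0, 0, 0, 0, 0)ᵀ = 0. ✓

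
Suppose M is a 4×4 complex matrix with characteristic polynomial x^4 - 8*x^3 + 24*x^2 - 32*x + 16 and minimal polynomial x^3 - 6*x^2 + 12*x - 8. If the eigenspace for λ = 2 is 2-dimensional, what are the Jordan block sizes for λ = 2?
Block sizes for λ = 2: [3, 1]

Step 1 — from the characteristic polynomial, algebraic multiplicity of λ = 2 is 4. From dim ker(M − (2)·I) = 2, there are exactly 2 Jordan blocks for λ = 2.
Step 2 — from the minimal polynomial, the factor (x − 2)^3 tells us the largest block for λ = 2 has size 3.
Step 3 — with total size 4, 2 blocks, and largest block 3, the block sizes (in nonincreasing order) are [3, 1].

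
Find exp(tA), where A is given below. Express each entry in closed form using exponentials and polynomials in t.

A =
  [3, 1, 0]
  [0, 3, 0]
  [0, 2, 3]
e^{tA} =
  [exp(3*t), t*exp(3*t), 0]
  [0, exp(3*t), 0]
  [0, 2*t*exp(3*t), exp(3*t)]

Strategy: write A = P · J · P⁻¹ where J is a Jordan canonical form, so e^{tA} = P · e^{tJ} · P⁻¹, and e^{tJ} can be computed block-by-block.

A has Jordan form
J =
  [3, 1, 0]
  [0, 3, 0]
  [0, 0, 3]
(up to reordering of blocks).

Per-block formulas:
  For a 1×1 block at λ = 3: exp(t · [3]) = [e^(3t)].
  For a 2×2 Jordan block J_2(3): exp(t · J_2(3)) = e^(3t)·(I + t·N), where N is the 2×2 nilpotent shift.

After assembling e^{tJ} and conjugating by P, we get:

e^{tA} =
  [exp(3*t), t*exp(3*t), 0]
  [0, exp(3*t), 0]
  [0, 2*t*exp(3*t), exp(3*t)]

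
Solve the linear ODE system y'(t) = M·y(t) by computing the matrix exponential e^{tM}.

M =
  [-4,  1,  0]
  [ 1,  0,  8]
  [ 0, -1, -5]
e^{tM} =
  [t^2*exp(-3*t) - t*exp(-3*t) + exp(-3*t), t^2*exp(-3*t) + t*exp(-3*t), 4*t^2*exp(-3*t)]
  [t^2*exp(-3*t) + t*exp(-3*t), t^2*exp(-3*t) + 3*t*exp(-3*t) + exp(-3*t), 4*t^2*exp(-3*t) + 8*t*exp(-3*t)]
  [-t^2*exp(-3*t)/2, -t^2*exp(-3*t)/2 - t*exp(-3*t), -2*t^2*exp(-3*t) - 2*t*exp(-3*t) + exp(-3*t)]

Strategy: write M = P · J · P⁻¹ where J is a Jordan canonical form, so e^{tM} = P · e^{tJ} · P⁻¹, and e^{tJ} can be computed block-by-block.

M has Jordan form
J =
  [-3,  1,  0]
  [ 0, -3,  1]
  [ 0,  0, -3]
(up to reordering of blocks).

Per-block formulas:
  For a 3×3 Jordan block J_3(-3): exp(t · J_3(-3)) = e^(-3t)·(I + t·N + (t^2/2)·N^2), where N is the 3×3 nilpotent shift.

After assembling e^{tJ} and conjugating by P, we get:

e^{tM} =
  [t^2*exp(-3*t) - t*exp(-3*t) + exp(-3*t), t^2*exp(-3*t) + t*exp(-3*t), 4*t^2*exp(-3*t)]
  [t^2*exp(-3*t) + t*exp(-3*t), t^2*exp(-3*t) + 3*t*exp(-3*t) + exp(-3*t), 4*t^2*exp(-3*t) + 8*t*exp(-3*t)]
  [-t^2*exp(-3*t)/2, -t^2*exp(-3*t)/2 - t*exp(-3*t), -2*t^2*exp(-3*t) - 2*t*exp(-3*t) + exp(-3*t)]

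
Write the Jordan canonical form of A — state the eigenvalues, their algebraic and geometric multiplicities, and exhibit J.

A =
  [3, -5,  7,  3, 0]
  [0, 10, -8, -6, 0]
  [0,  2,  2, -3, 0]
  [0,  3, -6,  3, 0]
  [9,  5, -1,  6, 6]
J_1(3) ⊕ J_1(3) ⊕ J_2(6) ⊕ J_1(6)

The characteristic polynomial is
  det(x·I − A) = x^5 - 24*x^4 + 225*x^3 - 1026*x^2 + 2268*x - 1944 = (x - 6)^3*(x - 3)^2

Eigenvalues and multiplicities (the geometric multiplicity of λ is n − rank(A − λI), which equals the number of Jordan blocks for λ):
  λ = 3: algebraic multiplicity = 2, geometric multiplicity = 2
  λ = 6: algebraic multiplicity = 3, geometric multiplicity = 2

Determining the block sizes for each eigenvalue:
  λ = 3: gm = am = 2, so every block has size 1 → block sizes [1, 1]
  λ = 6: 2 blocks summing to 3 forces exactly one block of size 2 and the rest size 1 → block sizes [2, 1]

Assembling the blocks gives a Jordan form
J =
  [3, 0, 0, 0, 0]
  [0, 3, 0, 0, 0]
  [0, 0, 6, 1, 0]
  [0, 0, 0, 6, 0]
  [0, 0, 0, 0, 6]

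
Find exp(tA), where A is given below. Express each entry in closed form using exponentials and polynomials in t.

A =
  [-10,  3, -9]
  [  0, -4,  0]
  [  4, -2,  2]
e^{tA} =
  [-6*t*exp(-4*t) + exp(-4*t), 3*t*exp(-4*t), -9*t*exp(-4*t)]
  [0, exp(-4*t), 0]
  [4*t*exp(-4*t), -2*t*exp(-4*t), 6*t*exp(-4*t) + exp(-4*t)]

Strategy: write A = P · J · P⁻¹ where J is a Jordan canonical form, so e^{tA} = P · e^{tJ} · P⁻¹, and e^{tJ} can be computed block-by-block.

A has Jordan form
J =
  [-4,  1,  0]
  [ 0, -4,  0]
  [ 0,  0, -4]
(up to reordering of blocks).

Per-block formulas:
  For a 1×1 block at λ = -4: exp(t · [-4]) = [e^(-4t)].
  For a 2×2 Jordan block J_2(-4): exp(t · J_2(-4)) = e^(-4t)·(I + t·N), where N is the 2×2 nilpotent shift.

After assembling e^{tJ} and conjugating by P, we get:

e^{tA} =
  [-6*t*exp(-4*t) + exp(-4*t), 3*t*exp(-4*t), -9*t*exp(-4*t)]
  [0, exp(-4*t), 0]
  [4*t*exp(-4*t), -2*t*exp(-4*t), 6*t*exp(-4*t) + exp(-4*t)]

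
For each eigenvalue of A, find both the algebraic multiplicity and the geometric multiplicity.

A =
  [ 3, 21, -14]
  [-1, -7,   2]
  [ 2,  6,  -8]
λ = -4: alg = 3, geom = 2

Step 1 — factor the characteristic polynomial to read off the algebraic multiplicities:
  χ_A(x) = (x + 4)^3

Step 2 — compute geometric multiplicities via the rank-nullity identity g(λ) = n − rank(A − λI):
  rank(A − (-4)·I) = 1, so dim ker(A − (-4)·I) = n − 1 = 2

Summary:
  λ = -4: algebraic multiplicity = 3, geometric multiplicity = 2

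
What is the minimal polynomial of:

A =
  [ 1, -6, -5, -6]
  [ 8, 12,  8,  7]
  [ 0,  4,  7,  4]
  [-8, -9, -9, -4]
x^4 - 16*x^3 + 90*x^2 - 200*x + 125

The characteristic polynomial is χ_A(x) = (x - 5)^3*(x - 1), so the eigenvalues are known. The minimal polynomial is
  m_A(x) = Π_λ (x − λ)^{k_λ}
where k_λ is the size of the *largest* Jordan block for λ (equivalently, the smallest k with (A − λI)^k v = 0 for every generalised eigenvector v of λ).

  λ = 1: largest Jordan block has size 1, contributing (x − 1)
  λ = 5: largest Jordan block has size 3, contributing (x − 5)^3

So m_A(x) = (x - 5)^3*(x - 1) = x^4 - 16*x^3 + 90*x^2 - 200*x + 125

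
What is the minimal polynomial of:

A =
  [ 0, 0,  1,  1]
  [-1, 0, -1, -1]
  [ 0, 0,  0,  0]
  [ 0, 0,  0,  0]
x^3

The characteristic polynomial is χ_A(x) = x^4, so the eigenvalues are known. The minimal polynomial is
  m_A(x) = Π_λ (x − λ)^{k_λ}
where k_λ is the size of the *largest* Jordan block for λ (equivalently, the smallest k with (A − λI)^k v = 0 for every generalised eigenvector v of λ).

  λ = 0: largest Jordan block has size 3, contributing (x − 0)^3

So m_A(x) = x^3 = x^3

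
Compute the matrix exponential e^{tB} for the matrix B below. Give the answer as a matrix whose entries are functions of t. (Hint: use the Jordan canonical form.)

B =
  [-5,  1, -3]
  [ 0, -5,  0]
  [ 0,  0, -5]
e^{tB} =
  [exp(-5*t), t*exp(-5*t), -3*t*exp(-5*t)]
  [0, exp(-5*t), 0]
  [0, 0, exp(-5*t)]

Strategy: write B = P · J · P⁻¹ where J is a Jordan canonical form, so e^{tB} = P · e^{tJ} · P⁻¹, and e^{tJ} can be computed block-by-block.

B has Jordan form
J =
  [-5,  1,  0]
  [ 0, -5,  0]
  [ 0,  0, -5]
(up to reordering of blocks).

Per-block formulas:
  For a 1×1 block at λ = -5: exp(t · [-5]) = [e^(-5t)].
  For a 2×2 Jordan block J_2(-5): exp(t · J_2(-5)) = e^(-5t)·(I + t·N), where N is the 2×2 nilpotent shift.

After assembling e^{tJ} and conjugating by P, we get:

e^{tB} =
  [exp(-5*t), t*exp(-5*t), -3*t*exp(-5*t)]
  [0, exp(-5*t), 0]
  [0, 0, exp(-5*t)]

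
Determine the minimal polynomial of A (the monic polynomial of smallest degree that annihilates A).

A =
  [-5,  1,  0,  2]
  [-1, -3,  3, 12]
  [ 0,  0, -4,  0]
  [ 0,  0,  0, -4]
x^3 + 12*x^2 + 48*x + 64

The characteristic polynomial is χ_A(x) = (x + 4)^4, so the eigenvalues are known. The minimal polynomial is
  m_A(x) = Π_λ (x − λ)^{k_λ}
where k_λ is the size of the *largest* Jordan block for λ (equivalently, the smallest k with (A − λI)^k v = 0 for every generalised eigenvector v of λ).

  λ = -4: largest Jordan block has size 3, contributing (x + 4)^3

So m_A(x) = (x + 4)^3 = x^3 + 12*x^2 + 48*x + 64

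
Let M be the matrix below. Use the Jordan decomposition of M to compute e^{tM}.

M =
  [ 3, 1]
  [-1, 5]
e^{tM} =
  [-t*exp(4*t) + exp(4*t), t*exp(4*t)]
  [-t*exp(4*t), t*exp(4*t) + exp(4*t)]

Strategy: write M = P · J · P⁻¹ where J is a Jordan canonical form, so e^{tM} = P · e^{tJ} · P⁻¹, and e^{tJ} can be computed block-by-block.

M has Jordan form
J =
  [4, 1]
  [0, 4]
(up to reordering of blocks).

Per-block formulas:
  For a 2×2 Jordan block J_2(4): exp(t · J_2(4)) = e^(4t)·(I + t·N), where N is the 2×2 nilpotent shift.

After assembling e^{tJ} and conjugating by P, we get:

e^{tM} =
  [-t*exp(4*t) + exp(4*t), t*exp(4*t)]
  [-t*exp(4*t), t*exp(4*t) + exp(4*t)]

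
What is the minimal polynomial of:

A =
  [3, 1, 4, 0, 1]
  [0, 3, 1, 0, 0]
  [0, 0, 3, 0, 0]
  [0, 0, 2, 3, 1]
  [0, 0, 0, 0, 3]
x^3 - 9*x^2 + 27*x - 27

The characteristic polynomial is χ_A(x) = (x - 3)^5, so the eigenvalues are known. The minimal polynomial is
  m_A(x) = Π_λ (x − λ)^{k_λ}
where k_λ is the size of the *largest* Jordan block for λ (equivalently, the smallest k with (A − λI)^k v = 0 for every generalised eigenvector v of λ).

  λ = 3: largest Jordan block has size 3, contributing (x − 3)^3

So m_A(x) = (x - 3)^3 = x^3 - 9*x^2 + 27*x - 27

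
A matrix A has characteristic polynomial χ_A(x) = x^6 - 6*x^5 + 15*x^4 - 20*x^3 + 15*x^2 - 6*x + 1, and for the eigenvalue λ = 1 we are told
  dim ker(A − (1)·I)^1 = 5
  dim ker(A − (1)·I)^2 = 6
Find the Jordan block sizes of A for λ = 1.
Block sizes for λ = 1: [2, 1, 1, 1, 1]

From the dimensions of kernels of powers, the number of Jordan blocks of size at least j is d_j − d_{j−1} where d_j = dim ker(N^j) (with d_0 = 0). Computing the differences gives [5, 1].
The number of blocks of size exactly k is (#blocks of size ≥ k) − (#blocks of size ≥ k + 1), so the partition is: 4 block(s) of size 1, 1 block(s) of size 2.
In nonincreasing order the block sizes are [2, 1, 1, 1, 1].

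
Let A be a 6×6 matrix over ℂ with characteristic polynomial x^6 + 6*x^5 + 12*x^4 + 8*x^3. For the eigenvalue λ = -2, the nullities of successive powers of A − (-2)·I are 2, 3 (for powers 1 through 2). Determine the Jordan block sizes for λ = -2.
Block sizes for λ = -2: [2, 1]

From the dimensions of kernels of powers, the number of Jordan blocks of size at least j is d_j − d_{j−1} where d_j = dim ker(N^j) (with d_0 = 0). Computing the differences gives [2, 1].
The number of blocks of size exactly k is (#blocks of size ≥ k) − (#blocks of size ≥ k + 1), so the partition is: 1 block(s) of size 1, 1 block(s) of size 2.
In nonincreasing order the block sizes are [2, 1].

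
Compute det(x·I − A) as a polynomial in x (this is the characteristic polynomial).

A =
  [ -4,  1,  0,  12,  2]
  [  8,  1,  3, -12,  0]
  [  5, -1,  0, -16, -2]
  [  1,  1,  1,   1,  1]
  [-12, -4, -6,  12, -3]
x^5 + 5*x^4 + 10*x^3 + 10*x^2 + 5*x + 1

Expanding det(x·I − A) (e.g. by cofactor expansion or by noting that A is similar to its Jordan form J, which has the same characteristic polynomial as A) gives
  χ_A(x) = x^5 + 5*x^4 + 10*x^3 + 10*x^2 + 5*x + 1
which factors as (x + 1)^5. The eigenvalues (with algebraic multiplicities) are λ = -1 with multiplicity 5.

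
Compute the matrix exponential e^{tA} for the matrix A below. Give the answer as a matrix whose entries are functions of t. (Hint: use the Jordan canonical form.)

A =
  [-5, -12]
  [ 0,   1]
e^{tA} =
  [exp(-5*t), -2*exp(t) + 2*exp(-5*t)]
  [0, exp(t)]

Strategy: write A = P · J · P⁻¹ where J is a Jordan canonical form, so e^{tA} = P · e^{tJ} · P⁻¹, and e^{tJ} can be computed block-by-block.

A has Jordan form
J =
  [-5, 0]
  [ 0, 1]
(up to reordering of blocks).

Per-block formulas:
  For a 1×1 block at λ = -5: exp(t · [-5]) = [e^(-5t)].
  For a 1×1 block at λ = 1: exp(t · [1]) = [e^(1t)].

After assembling e^{tJ} and conjugating by P, we get:

e^{tA} =
  [exp(-5*t), -2*exp(t) + 2*exp(-5*t)]
  [0, exp(t)]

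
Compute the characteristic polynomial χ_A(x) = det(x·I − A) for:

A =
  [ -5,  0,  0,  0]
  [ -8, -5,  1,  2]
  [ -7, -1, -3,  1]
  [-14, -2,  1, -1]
x^4 + 14*x^3 + 72*x^2 + 162*x + 135

Expanding det(x·I − A) (e.g. by cofactor expansion or by noting that A is similar to its Jordan form J, which has the same characteristic polynomial as A) gives
  χ_A(x) = x^4 + 14*x^3 + 72*x^2 + 162*x + 135
which factors as (x + 3)^3*(x + 5). The eigenvalues (with algebraic multiplicities) are λ = -5 with multiplicity 1, λ = -3 with multiplicity 3.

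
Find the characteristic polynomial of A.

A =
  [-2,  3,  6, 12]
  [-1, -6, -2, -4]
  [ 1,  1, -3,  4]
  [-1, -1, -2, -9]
x^4 + 20*x^3 + 150*x^2 + 500*x + 625

Expanding det(x·I − A) (e.g. by cofactor expansion or by noting that A is similar to its Jordan form J, which has the same characteristic polynomial as A) gives
  χ_A(x) = x^4 + 20*x^3 + 150*x^2 + 500*x + 625
which factors as (x + 5)^4. The eigenvalues (with algebraic multiplicities) are λ = -5 with multiplicity 4.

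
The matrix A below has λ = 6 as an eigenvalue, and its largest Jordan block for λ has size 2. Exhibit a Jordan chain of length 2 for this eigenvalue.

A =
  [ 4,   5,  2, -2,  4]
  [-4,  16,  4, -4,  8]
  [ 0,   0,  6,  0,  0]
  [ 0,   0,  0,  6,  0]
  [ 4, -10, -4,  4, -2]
A Jordan chain for λ = 6 of length 2:
v_1 = (-2, -4, 0, 0, 4)ᵀ
v_2 = (1, 0, 0, 0, 0)ᵀ

Let N = A − (6)·I. We want v_2 with N^2 v_2 = 0 but N^1 v_2 ≠ 0; then v_{j-1} := N · v_j for j = 2, …, 2.

Pick v_2 = (1, 0, 0, 0, 0)ᵀ.
Then v_1 = N · v_2 = (-2, -4, 0, 0, 4)ᵀ.

Sanity check: (A − (6)·I) v_1 = (0, 0, 0, 0, 0)ᵀ = 0. ✓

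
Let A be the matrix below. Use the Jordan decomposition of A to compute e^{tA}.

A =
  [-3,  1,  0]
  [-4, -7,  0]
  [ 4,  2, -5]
e^{tA} =
  [2*t*exp(-5*t) + exp(-5*t), t*exp(-5*t), 0]
  [-4*t*exp(-5*t), -2*t*exp(-5*t) + exp(-5*t), 0]
  [4*t*exp(-5*t), 2*t*exp(-5*t), exp(-5*t)]

Strategy: write A = P · J · P⁻¹ where J is a Jordan canonical form, so e^{tA} = P · e^{tJ} · P⁻¹, and e^{tJ} can be computed block-by-block.

A has Jordan form
J =
  [-5,  1,  0]
  [ 0, -5,  0]
  [ 0,  0, -5]
(up to reordering of blocks).

Per-block formulas:
  For a 1×1 block at λ = -5: exp(t · [-5]) = [e^(-5t)].
  For a 2×2 Jordan block J_2(-5): exp(t · J_2(-5)) = e^(-5t)·(I + t·N), where N is the 2×2 nilpotent shift.

After assembling e^{tJ} and conjugating by P, we get:

e^{tA} =
  [2*t*exp(-5*t) + exp(-5*t), t*exp(-5*t), 0]
  [-4*t*exp(-5*t), -2*t*exp(-5*t) + exp(-5*t), 0]
  [4*t*exp(-5*t), 2*t*exp(-5*t), exp(-5*t)]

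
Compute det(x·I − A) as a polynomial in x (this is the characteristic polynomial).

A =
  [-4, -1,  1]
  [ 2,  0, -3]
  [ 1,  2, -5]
x^3 + 9*x^2 + 27*x + 27

Expanding det(x·I − A) (e.g. by cofactor expansion or by noting that A is similar to its Jordan form J, which has the same characteristic polynomial as A) gives
  χ_A(x) = x^3 + 9*x^2 + 27*x + 27
which factors as (x + 3)^3. The eigenvalues (with algebraic multiplicities) are λ = -3 with multiplicity 3.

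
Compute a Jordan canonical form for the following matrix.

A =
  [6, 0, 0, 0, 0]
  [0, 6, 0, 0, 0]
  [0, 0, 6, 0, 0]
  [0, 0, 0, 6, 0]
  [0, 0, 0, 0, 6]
J_1(6) ⊕ J_1(6) ⊕ J_1(6) ⊕ J_1(6) ⊕ J_1(6)

The characteristic polynomial is
  det(x·I − A) = x^5 - 30*x^4 + 360*x^3 - 2160*x^2 + 6480*x - 7776 = (x - 6)^5

Eigenvalues and multiplicities (the geometric multiplicity of λ is n − rank(A − λI), which equals the number of Jordan blocks for λ):
  λ = 6: algebraic multiplicity = 5, geometric multiplicity = 5

Determining the block sizes for each eigenvalue:
  λ = 6: gm = am = 5, so every block has size 1 → block sizes [1, 1, 1, 1, 1]

Assembling the blocks gives a Jordan form
J =
  [6, 0, 0, 0, 0]
  [0, 6, 0, 0, 0]
  [0, 0, 6, 0, 0]
  [0, 0, 0, 6, 0]
  [0, 0, 0, 0, 6]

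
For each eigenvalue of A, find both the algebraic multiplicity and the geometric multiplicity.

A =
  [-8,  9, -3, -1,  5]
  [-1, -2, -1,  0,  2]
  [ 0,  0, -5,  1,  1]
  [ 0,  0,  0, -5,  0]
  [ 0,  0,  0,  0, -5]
λ = -5: alg = 5, geom = 3

Step 1 — factor the characteristic polynomial to read off the algebraic multiplicities:
  χ_A(x) = (x + 5)^5

Step 2 — compute geometric multiplicities via the rank-nullity identity g(λ) = n − rank(A − λI):
  rank(A − (-5)·I) = 2, so dim ker(A − (-5)·I) = n − 2 = 3

Summary:
  λ = -5: algebraic multiplicity = 5, geometric multiplicity = 3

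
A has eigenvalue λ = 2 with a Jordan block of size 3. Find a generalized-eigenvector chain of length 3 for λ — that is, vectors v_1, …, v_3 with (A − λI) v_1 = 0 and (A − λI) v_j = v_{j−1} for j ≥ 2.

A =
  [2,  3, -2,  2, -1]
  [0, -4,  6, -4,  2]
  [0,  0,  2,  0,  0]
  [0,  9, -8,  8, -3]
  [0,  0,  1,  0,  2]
A Jordan chain for λ = 2 of length 3:
v_1 = (1, -2, 0, 3, 0)ᵀ
v_2 = (-2, 6, 0, -8, 1)ᵀ
v_3 = (0, 0, 1, 0, 0)ᵀ

Let N = A − (2)·I. We want v_3 with N^3 v_3 = 0 but N^2 v_3 ≠ 0; then v_{j-1} := N · v_j for j = 3, …, 2.

Pick v_3 = (0, 0, 1, 0, 0)ᵀ.
Then v_2 = N · v_3 = (-2, 6, 0, -8, 1)ᵀ.
Then v_1 = N · v_2 = (1, -2, 0, 3, 0)ᵀ.

Sanity check: (A − (2)·I) v_1 = (0, 0, 0, 0, 0)ᵀ = 0. ✓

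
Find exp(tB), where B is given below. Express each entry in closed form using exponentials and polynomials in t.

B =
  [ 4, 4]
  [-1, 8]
e^{tB} =
  [-2*t*exp(6*t) + exp(6*t), 4*t*exp(6*t)]
  [-t*exp(6*t), 2*t*exp(6*t) + exp(6*t)]

Strategy: write B = P · J · P⁻¹ where J is a Jordan canonical form, so e^{tB} = P · e^{tJ} · P⁻¹, and e^{tJ} can be computed block-by-block.

B has Jordan form
J =
  [6, 1]
  [0, 6]
(up to reordering of blocks).

Per-block formulas:
  For a 2×2 Jordan block J_2(6): exp(t · J_2(6)) = e^(6t)·(I + t·N), where N is the 2×2 nilpotent shift.

After assembling e^{tJ} and conjugating by P, we get:

e^{tB} =
  [-2*t*exp(6*t) + exp(6*t), 4*t*exp(6*t)]
  [-t*exp(6*t), 2*t*exp(6*t) + exp(6*t)]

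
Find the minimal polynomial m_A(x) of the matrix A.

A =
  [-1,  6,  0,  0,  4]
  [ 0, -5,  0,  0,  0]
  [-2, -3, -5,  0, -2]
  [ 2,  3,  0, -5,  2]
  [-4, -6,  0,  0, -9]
x^2 + 10*x + 25

The characteristic polynomial is χ_A(x) = (x + 5)^5, so the eigenvalues are known. The minimal polynomial is
  m_A(x) = Π_λ (x − λ)^{k_λ}
where k_λ is the size of the *largest* Jordan block for λ (equivalently, the smallest k with (A − λI)^k v = 0 for every generalised eigenvector v of λ).

  λ = -5: largest Jordan block has size 2, contributing (x + 5)^2

So m_A(x) = (x + 5)^2 = x^2 + 10*x + 25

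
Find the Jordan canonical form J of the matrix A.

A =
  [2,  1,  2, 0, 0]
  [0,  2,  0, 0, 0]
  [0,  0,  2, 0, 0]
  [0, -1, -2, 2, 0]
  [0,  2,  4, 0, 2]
J_2(2) ⊕ J_1(2) ⊕ J_1(2) ⊕ J_1(2)

The characteristic polynomial is
  det(x·I − A) = x^5 - 10*x^4 + 40*x^3 - 80*x^2 + 80*x - 32 = (x - 2)^5

Eigenvalues and multiplicities (the geometric multiplicity of λ is n − rank(A − λI), which equals the number of Jordan blocks for λ):
  λ = 2: algebraic multiplicity = 5, geometric multiplicity = 4

Determining the block sizes for each eigenvalue:
  λ = 2: 4 blocks summing to 5 forces exactly one block of size 2 and the rest size 1 → block sizes [2, 1, 1, 1]

Assembling the blocks gives a Jordan form
J =
  [2, 1, 0, 0, 0]
  [0, 2, 0, 0, 0]
  [0, 0, 2, 0, 0]
  [0, 0, 0, 2, 0]
  [0, 0, 0, 0, 2]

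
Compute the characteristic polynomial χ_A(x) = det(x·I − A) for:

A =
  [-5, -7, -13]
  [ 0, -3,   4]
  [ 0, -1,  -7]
x^3 + 15*x^2 + 75*x + 125

Expanding det(x·I − A) (e.g. by cofactor expansion or by noting that A is similar to its Jordan form J, which has the same characteristic polynomial as A) gives
  χ_A(x) = x^3 + 15*x^2 + 75*x + 125
which factors as (x + 5)^3. The eigenvalues (with algebraic multiplicities) are λ = -5 with multiplicity 3.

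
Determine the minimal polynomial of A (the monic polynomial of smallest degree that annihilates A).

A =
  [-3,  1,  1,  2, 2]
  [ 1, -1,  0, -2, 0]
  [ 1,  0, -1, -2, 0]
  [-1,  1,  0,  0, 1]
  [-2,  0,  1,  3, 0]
x^3 + 3*x^2 + 3*x + 1

The characteristic polynomial is χ_A(x) = (x + 1)^5, so the eigenvalues are known. The minimal polynomial is
  m_A(x) = Π_λ (x − λ)^{k_λ}
where k_λ is the size of the *largest* Jordan block for λ (equivalently, the smallest k with (A − λI)^k v = 0 for every generalised eigenvector v of λ).

  λ = -1: largest Jordan block has size 3, contributing (x + 1)^3

So m_A(x) = (x + 1)^3 = x^3 + 3*x^2 + 3*x + 1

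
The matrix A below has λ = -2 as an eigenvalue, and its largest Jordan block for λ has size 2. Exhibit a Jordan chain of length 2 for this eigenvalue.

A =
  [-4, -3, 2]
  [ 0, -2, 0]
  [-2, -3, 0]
A Jordan chain for λ = -2 of length 2:
v_1 = (-2, 0, -2)ᵀ
v_2 = (1, 0, 0)ᵀ

Let N = A − (-2)·I. We want v_2 with N^2 v_2 = 0 but N^1 v_2 ≠ 0; then v_{j-1} := N · v_j for j = 2, …, 2.

Pick v_2 = (1, 0, 0)ᵀ.
Then v_1 = N · v_2 = (-2, 0, -2)ᵀ.

Sanity check: (A − (-2)·I) v_1 = (0, 0, 0)ᵀ = 0. ✓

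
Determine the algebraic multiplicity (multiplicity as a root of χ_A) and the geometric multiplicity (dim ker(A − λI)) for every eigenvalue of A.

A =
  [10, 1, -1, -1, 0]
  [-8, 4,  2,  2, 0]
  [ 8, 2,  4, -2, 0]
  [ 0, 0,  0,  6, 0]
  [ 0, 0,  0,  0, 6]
λ = 6: alg = 5, geom = 4

Step 1 — factor the characteristic polynomial to read off the algebraic multiplicities:
  χ_A(x) = (x - 6)^5

Step 2 — compute geometric multiplicities via the rank-nullity identity g(λ) = n − rank(A − λI):
  rank(A − (6)·I) = 1, so dim ker(A − (6)·I) = n − 1 = 4

Summary:
  λ = 6: algebraic multiplicity = 5, geometric multiplicity = 4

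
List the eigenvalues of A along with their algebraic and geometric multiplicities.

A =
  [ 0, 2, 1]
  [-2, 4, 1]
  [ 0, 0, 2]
λ = 2: alg = 3, geom = 2

Step 1 — factor the characteristic polynomial to read off the algebraic multiplicities:
  χ_A(x) = (x - 2)^3

Step 2 — compute geometric multiplicities via the rank-nullity identity g(λ) = n − rank(A − λI):
  rank(A − (2)·I) = 1, so dim ker(A − (2)·I) = n − 1 = 2

Summary:
  λ = 2: algebraic multiplicity = 3, geometric multiplicity = 2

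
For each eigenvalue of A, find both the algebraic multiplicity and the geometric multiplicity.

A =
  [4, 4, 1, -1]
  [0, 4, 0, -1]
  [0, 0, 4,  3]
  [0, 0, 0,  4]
λ = 4: alg = 4, geom = 2

Step 1 — factor the characteristic polynomial to read off the algebraic multiplicities:
  χ_A(x) = (x - 4)^4

Step 2 — compute geometric multiplicities via the rank-nullity identity g(λ) = n − rank(A − λI):
  rank(A − (4)·I) = 2, so dim ker(A − (4)·I) = n − 2 = 2

Summary:
  λ = 4: algebraic multiplicity = 4, geometric multiplicity = 2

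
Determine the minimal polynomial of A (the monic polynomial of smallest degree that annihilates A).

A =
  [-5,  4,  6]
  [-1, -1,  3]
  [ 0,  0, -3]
x^2 + 6*x + 9

The characteristic polynomial is χ_A(x) = (x + 3)^3, so the eigenvalues are known. The minimal polynomial is
  m_A(x) = Π_λ (x − λ)^{k_λ}
where k_λ is the size of the *largest* Jordan block for λ (equivalently, the smallest k with (A − λI)^k v = 0 for every generalised eigenvector v of λ).

  λ = -3: largest Jordan block has size 2, contributing (x + 3)^2

So m_A(x) = (x + 3)^2 = x^2 + 6*x + 9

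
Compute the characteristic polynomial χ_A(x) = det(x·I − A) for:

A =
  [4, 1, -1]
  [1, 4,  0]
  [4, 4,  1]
x^3 - 9*x^2 + 27*x - 27

Expanding det(x·I − A) (e.g. by cofactor expansion or by noting that A is similar to its Jordan form J, which has the same characteristic polynomial as A) gives
  χ_A(x) = x^3 - 9*x^2 + 27*x - 27
which factors as (x - 3)^3. The eigenvalues (with algebraic multiplicities) are λ = 3 with multiplicity 3.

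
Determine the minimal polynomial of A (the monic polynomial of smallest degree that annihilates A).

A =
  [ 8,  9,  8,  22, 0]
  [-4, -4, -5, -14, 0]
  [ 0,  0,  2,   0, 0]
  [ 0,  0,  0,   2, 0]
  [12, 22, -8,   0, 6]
x^4 - 12*x^3 + 48*x^2 - 80*x + 48

The characteristic polynomial is χ_A(x) = (x - 6)*(x - 2)^4, so the eigenvalues are known. The minimal polynomial is
  m_A(x) = Π_λ (x − λ)^{k_λ}
where k_λ is the size of the *largest* Jordan block for λ (equivalently, the smallest k with (A − λI)^k v = 0 for every generalised eigenvector v of λ).

  λ = 2: largest Jordan block has size 3, contributing (x − 2)^3
  λ = 6: largest Jordan block has size 1, contributing (x − 6)

So m_A(x) = (x - 6)*(x - 2)^3 = x^4 - 12*x^3 + 48*x^2 - 80*x + 48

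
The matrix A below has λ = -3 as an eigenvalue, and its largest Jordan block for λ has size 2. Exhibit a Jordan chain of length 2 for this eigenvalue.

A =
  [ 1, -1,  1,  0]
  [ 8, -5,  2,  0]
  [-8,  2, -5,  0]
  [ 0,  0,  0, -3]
A Jordan chain for λ = -3 of length 2:
v_1 = (4, 8, -8, 0)ᵀ
v_2 = (1, 0, 0, 0)ᵀ

Let N = A − (-3)·I. We want v_2 with N^2 v_2 = 0 but N^1 v_2 ≠ 0; then v_{j-1} := N · v_j for j = 2, …, 2.

Pick v_2 = (1, 0, 0, 0)ᵀ.
Then v_1 = N · v_2 = (4, 8, -8, 0)ᵀ.

Sanity check: (A − (-3)·I) v_1 = (0, 0, 0, 0)ᵀ = 0. ✓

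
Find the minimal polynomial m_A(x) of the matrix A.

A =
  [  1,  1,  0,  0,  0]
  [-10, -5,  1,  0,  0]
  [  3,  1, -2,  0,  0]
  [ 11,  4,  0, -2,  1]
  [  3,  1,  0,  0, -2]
x^3 + 6*x^2 + 12*x + 8

The characteristic polynomial is χ_A(x) = (x + 2)^5, so the eigenvalues are known. The minimal polynomial is
  m_A(x) = Π_λ (x − λ)^{k_λ}
where k_λ is the size of the *largest* Jordan block for λ (equivalently, the smallest k with (A − λI)^k v = 0 for every generalised eigenvector v of λ).

  λ = -2: largest Jordan block has size 3, contributing (x + 2)^3

So m_A(x) = (x + 2)^3 = x^3 + 6*x^2 + 12*x + 8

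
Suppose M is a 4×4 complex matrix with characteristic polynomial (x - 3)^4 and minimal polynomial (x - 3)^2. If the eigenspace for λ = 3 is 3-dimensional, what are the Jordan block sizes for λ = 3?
Block sizes for λ = 3: [2, 1, 1]

Step 1 — from the characteristic polynomial, algebraic multiplicity of λ = 3 is 4. From dim ker(M − (3)·I) = 3, there are exactly 3 Jordan blocks for λ = 3.
Step 2 — from the minimal polynomial, the factor (x − 3)^2 tells us the largest block for λ = 3 has size 2.
Step 3 — with total size 4, 3 blocks, and largest block 2, the block sizes (in nonincreasing order) are [2, 1, 1].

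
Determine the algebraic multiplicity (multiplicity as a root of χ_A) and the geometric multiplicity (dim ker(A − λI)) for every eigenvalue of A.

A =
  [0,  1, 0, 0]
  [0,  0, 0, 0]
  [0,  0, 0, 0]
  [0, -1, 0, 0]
λ = 0: alg = 4, geom = 3

Step 1 — factor the characteristic polynomial to read off the algebraic multiplicities:
  χ_A(x) = x^4

Step 2 — compute geometric multiplicities via the rank-nullity identity g(λ) = n − rank(A − λI):
  rank(A − (0)·I) = 1, so dim ker(A − (0)·I) = n − 1 = 3

Summary:
  λ = 0: algebraic multiplicity = 4, geometric multiplicity = 3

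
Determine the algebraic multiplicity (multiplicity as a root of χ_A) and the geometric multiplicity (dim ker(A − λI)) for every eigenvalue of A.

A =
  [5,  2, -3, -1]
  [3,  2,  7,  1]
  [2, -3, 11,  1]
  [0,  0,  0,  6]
λ = 6: alg = 4, geom = 2

Step 1 — factor the characteristic polynomial to read off the algebraic multiplicities:
  χ_A(x) = (x - 6)^4

Step 2 — compute geometric multiplicities via the rank-nullity identity g(λ) = n − rank(A − λI):
  rank(A − (6)·I) = 2, so dim ker(A − (6)·I) = n − 2 = 2

Summary:
  λ = 6: algebraic multiplicity = 4, geometric multiplicity = 2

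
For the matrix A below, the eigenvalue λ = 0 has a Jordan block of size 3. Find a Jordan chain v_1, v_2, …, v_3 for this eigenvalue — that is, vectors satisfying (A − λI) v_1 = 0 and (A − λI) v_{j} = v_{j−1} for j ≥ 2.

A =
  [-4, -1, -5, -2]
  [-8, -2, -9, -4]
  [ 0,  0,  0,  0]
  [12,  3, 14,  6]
A Jordan chain for λ = 0 of length 3:
v_1 = (1, 2, 0, -3)ᵀ
v_2 = (-5, -9, 0, 14)ᵀ
v_3 = (0, 0, 1, 0)ᵀ

Let N = A − (0)·I. We want v_3 with N^3 v_3 = 0 but N^2 v_3 ≠ 0; then v_{j-1} := N · v_j for j = 3, …, 2.

Pick v_3 = (0, 0, 1, 0)ᵀ.
Then v_2 = N · v_3 = (-5, -9, 0, 14)ᵀ.
Then v_1 = N · v_2 = (1, 2, 0, -3)ᵀ.

Sanity check: (A − (0)·I) v_1 = (0, 0, 0, 0)ᵀ = 0. ✓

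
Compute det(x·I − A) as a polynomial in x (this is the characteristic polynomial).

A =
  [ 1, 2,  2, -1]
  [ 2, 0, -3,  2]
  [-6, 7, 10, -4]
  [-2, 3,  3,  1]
x^4 - 12*x^3 + 54*x^2 - 108*x + 81

Expanding det(x·I − A) (e.g. by cofactor expansion or by noting that A is similar to its Jordan form J, which has the same characteristic polynomial as A) gives
  χ_A(x) = x^4 - 12*x^3 + 54*x^2 - 108*x + 81
which factors as (x - 3)^4. The eigenvalues (with algebraic multiplicities) are λ = 3 with multiplicity 4.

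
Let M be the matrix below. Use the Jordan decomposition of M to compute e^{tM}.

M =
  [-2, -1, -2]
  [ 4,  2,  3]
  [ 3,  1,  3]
e^{tM} =
  [-t^2*exp(t)/2 - 3*t*exp(t) + exp(t), -t*exp(t), -t^2*exp(t)/2 - 2*t*exp(t)]
  [t^2*exp(t)/2 + 4*t*exp(t), t*exp(t) + exp(t), t^2*exp(t)/2 + 3*t*exp(t)]
  [t^2*exp(t)/2 + 3*t*exp(t), t*exp(t), t^2*exp(t)/2 + 2*t*exp(t) + exp(t)]

Strategy: write M = P · J · P⁻¹ where J is a Jordan canonical form, so e^{tM} = P · e^{tJ} · P⁻¹, and e^{tJ} can be computed block-by-block.

M has Jordan form
J =
  [1, 1, 0]
  [0, 1, 1]
  [0, 0, 1]
(up to reordering of blocks).

Per-block formulas:
  For a 3×3 Jordan block J_3(1): exp(t · J_3(1)) = e^(1t)·(I + t·N + (t^2/2)·N^2), where N is the 3×3 nilpotent shift.

After assembling e^{tJ} and conjugating by P, we get:

e^{tM} =
  [-t^2*exp(t)/2 - 3*t*exp(t) + exp(t), -t*exp(t), -t^2*exp(t)/2 - 2*t*exp(t)]
  [t^2*exp(t)/2 + 4*t*exp(t), t*exp(t) + exp(t), t^2*exp(t)/2 + 3*t*exp(t)]
  [t^2*exp(t)/2 + 3*t*exp(t), t*exp(t), t^2*exp(t)/2 + 2*t*exp(t) + exp(t)]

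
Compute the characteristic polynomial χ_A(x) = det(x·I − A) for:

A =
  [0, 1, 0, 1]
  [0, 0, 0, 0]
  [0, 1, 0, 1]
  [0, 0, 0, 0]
x^4

Expanding det(x·I − A) (e.g. by cofactor expansion or by noting that A is similar to its Jordan form J, which has the same characteristic polynomial as A) gives
  χ_A(x) = x^4
which factors as x^4. The eigenvalues (with algebraic multiplicities) are λ = 0 with multiplicity 4.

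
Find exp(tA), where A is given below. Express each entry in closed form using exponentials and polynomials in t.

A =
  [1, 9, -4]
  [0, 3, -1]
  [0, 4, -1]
e^{tA} =
  [exp(t), t^2*exp(t) + 9*t*exp(t), -t^2*exp(t)/2 - 4*t*exp(t)]
  [0, 2*t*exp(t) + exp(t), -t*exp(t)]
  [0, 4*t*exp(t), -2*t*exp(t) + exp(t)]

Strategy: write A = P · J · P⁻¹ where J is a Jordan canonical form, so e^{tA} = P · e^{tJ} · P⁻¹, and e^{tJ} can be computed block-by-block.

A has Jordan form
J =
  [1, 1, 0]
  [0, 1, 1]
  [0, 0, 1]
(up to reordering of blocks).

Per-block formulas:
  For a 3×3 Jordan block J_3(1): exp(t · J_3(1)) = e^(1t)·(I + t·N + (t^2/2)·N^2), where N is the 3×3 nilpotent shift.

After assembling e^{tJ} and conjugating by P, we get:

e^{tA} =
  [exp(t), t^2*exp(t) + 9*t*exp(t), -t^2*exp(t)/2 - 4*t*exp(t)]
  [0, 2*t*exp(t) + exp(t), -t*exp(t)]
  [0, 4*t*exp(t), -2*t*exp(t) + exp(t)]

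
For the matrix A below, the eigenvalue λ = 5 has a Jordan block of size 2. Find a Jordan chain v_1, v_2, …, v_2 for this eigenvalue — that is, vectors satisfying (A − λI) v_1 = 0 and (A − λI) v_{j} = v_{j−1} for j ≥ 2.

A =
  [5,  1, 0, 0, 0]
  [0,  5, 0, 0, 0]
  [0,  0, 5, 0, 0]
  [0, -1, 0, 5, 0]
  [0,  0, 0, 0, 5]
A Jordan chain for λ = 5 of length 2:
v_1 = (1, 0, 0, -1, 0)ᵀ
v_2 = (0, 1, 0, 0, 0)ᵀ

Let N = A − (5)·I. We want v_2 with N^2 v_2 = 0 but N^1 v_2 ≠ 0; then v_{j-1} := N · v_j for j = 2, …, 2.

Pick v_2 = (0, 1, 0, 0, 0)ᵀ.
Then v_1 = N · v_2 = (1, 0, 0, -1, 0)ᵀ.

Sanity check: (A − (5)·I) v_1 = (0, 0, 0, 0, 0)ᵀ = 0. ✓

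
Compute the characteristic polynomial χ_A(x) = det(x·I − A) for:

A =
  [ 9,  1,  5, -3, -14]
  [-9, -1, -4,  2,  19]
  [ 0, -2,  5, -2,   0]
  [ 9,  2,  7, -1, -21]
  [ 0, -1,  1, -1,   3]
x^5 - 15*x^4 + 90*x^3 - 270*x^2 + 405*x - 243

Expanding det(x·I − A) (e.g. by cofactor expansion or by noting that A is similar to its Jordan form J, which has the same characteristic polynomial as A) gives
  χ_A(x) = x^5 - 15*x^4 + 90*x^3 - 270*x^2 + 405*x - 243
which factors as (x - 3)^5. The eigenvalues (with algebraic multiplicities) are λ = 3 with multiplicity 5.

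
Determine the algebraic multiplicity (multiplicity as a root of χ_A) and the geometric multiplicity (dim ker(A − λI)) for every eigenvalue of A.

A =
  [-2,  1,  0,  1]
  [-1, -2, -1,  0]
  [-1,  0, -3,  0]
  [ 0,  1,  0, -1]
λ = -2: alg = 4, geom = 2

Step 1 — factor the characteristic polynomial to read off the algebraic multiplicities:
  χ_A(x) = (x + 2)^4

Step 2 — compute geometric multiplicities via the rank-nullity identity g(λ) = n − rank(A − λI):
  rank(A − (-2)·I) = 2, so dim ker(A − (-2)·I) = n − 2 = 2

Summary:
  λ = -2: algebraic multiplicity = 4, geometric multiplicity = 2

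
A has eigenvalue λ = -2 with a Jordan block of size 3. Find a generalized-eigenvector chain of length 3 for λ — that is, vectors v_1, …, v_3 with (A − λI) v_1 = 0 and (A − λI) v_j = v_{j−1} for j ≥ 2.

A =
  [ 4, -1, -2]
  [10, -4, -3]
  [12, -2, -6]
A Jordan chain for λ = -2 of length 3:
v_1 = (2, 4, 4)ᵀ
v_2 = (6, 10, 12)ᵀ
v_3 = (1, 0, 0)ᵀ

Let N = A − (-2)·I. We want v_3 with N^3 v_3 = 0 but N^2 v_3 ≠ 0; then v_{j-1} := N · v_j for j = 3, …, 2.

Pick v_3 = (1, 0, 0)ᵀ.
Then v_2 = N · v_3 = (6, 10, 12)ᵀ.
Then v_1 = N · v_2 = (2, 4, 4)ᵀ.

Sanity check: (A − (-2)·I) v_1 = (0, 0, 0)ᵀ = 0. ✓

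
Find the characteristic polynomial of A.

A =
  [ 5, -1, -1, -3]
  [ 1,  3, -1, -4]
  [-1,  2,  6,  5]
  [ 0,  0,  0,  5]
x^4 - 19*x^3 + 135*x^2 - 425*x + 500

Expanding det(x·I − A) (e.g. by cofactor expansion or by noting that A is similar to its Jordan form J, which has the same characteristic polynomial as A) gives
  χ_A(x) = x^4 - 19*x^3 + 135*x^2 - 425*x + 500
which factors as (x - 5)^3*(x - 4). The eigenvalues (with algebraic multiplicities) are λ = 4 with multiplicity 1, λ = 5 with multiplicity 3.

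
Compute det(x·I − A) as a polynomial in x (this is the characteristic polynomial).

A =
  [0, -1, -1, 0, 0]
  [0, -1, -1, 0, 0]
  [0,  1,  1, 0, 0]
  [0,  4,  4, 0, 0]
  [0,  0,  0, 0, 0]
x^5

Expanding det(x·I − A) (e.g. by cofactor expansion or by noting that A is similar to its Jordan form J, which has the same characteristic polynomial as A) gives
  χ_A(x) = x^5
which factors as x^5. The eigenvalues (with algebraic multiplicities) are λ = 0 with multiplicity 5.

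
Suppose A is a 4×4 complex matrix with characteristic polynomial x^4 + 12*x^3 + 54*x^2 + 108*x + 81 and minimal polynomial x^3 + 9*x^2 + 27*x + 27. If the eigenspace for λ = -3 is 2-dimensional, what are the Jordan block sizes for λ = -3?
Block sizes for λ = -3: [3, 1]

Step 1 — from the characteristic polynomial, algebraic multiplicity of λ = -3 is 4. From dim ker(A − (-3)·I) = 2, there are exactly 2 Jordan blocks for λ = -3.
Step 2 — from the minimal polynomial, the factor (x + 3)^3 tells us the largest block for λ = -3 has size 3.
Step 3 — with total size 4, 2 blocks, and largest block 3, the block sizes (in nonincreasing order) are [3, 1].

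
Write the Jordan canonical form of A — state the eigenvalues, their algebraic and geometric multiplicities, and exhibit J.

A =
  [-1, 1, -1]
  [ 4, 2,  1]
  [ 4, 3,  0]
J_2(-1) ⊕ J_1(3)

The characteristic polynomial is
  det(x·I − A) = x^3 - x^2 - 5*x - 3 = (x - 3)*(x + 1)^2

Eigenvalues and multiplicities (the geometric multiplicity of λ is n − rank(A − λI), which equals the number of Jordan blocks for λ):
  λ = -1: algebraic multiplicity = 2, geometric multiplicity = 1
  λ = 3: algebraic multiplicity = 1, geometric multiplicity = 1

Determining the block sizes for each eigenvalue:
  λ = -1: one block (gm = 1), so the single block has size am = 2 → block sizes [2]
  λ = 3: one block (gm = 1), so the single block has size am = 1 → block sizes [1]

Assembling the blocks gives a Jordan form
J =
  [-1,  1, 0]
  [ 0, -1, 0]
  [ 0,  0, 3]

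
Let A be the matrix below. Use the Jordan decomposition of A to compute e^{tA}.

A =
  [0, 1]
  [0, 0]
e^{tA} =
  [1, t]
  [0, 1]

Strategy: write A = P · J · P⁻¹ where J is a Jordan canonical form, so e^{tA} = P · e^{tJ} · P⁻¹, and e^{tJ} can be computed block-by-block.

A has Jordan form
J =
  [0, 1]
  [0, 0]
(up to reordering of blocks).

Per-block formulas:
  For a 2×2 Jordan block J_2(0): exp(t · J_2(0)) = e^(0t)·(I + t·N), where N is the 2×2 nilpotent shift.

After assembling e^{tJ} and conjugating by P, we get:

e^{tA} =
  [1, t]
  [0, 1]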